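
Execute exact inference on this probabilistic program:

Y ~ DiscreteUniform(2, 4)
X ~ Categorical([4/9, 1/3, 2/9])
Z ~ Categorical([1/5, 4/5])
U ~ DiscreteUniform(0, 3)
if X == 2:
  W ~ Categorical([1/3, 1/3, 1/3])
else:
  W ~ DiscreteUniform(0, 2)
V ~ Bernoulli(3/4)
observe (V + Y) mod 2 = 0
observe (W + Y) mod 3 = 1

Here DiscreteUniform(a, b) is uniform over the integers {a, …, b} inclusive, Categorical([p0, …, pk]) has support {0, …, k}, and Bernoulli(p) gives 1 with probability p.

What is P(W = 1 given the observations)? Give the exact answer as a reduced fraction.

P(W = 1 | obs) = 3/5

Enumerate traces; 72 have nonzero weight after conditioning:
  (Y=2, X=0, Z=0, U=0, W=2, V=0) weight 1/1620
  (Y=2, X=0, Z=0, U=1, W=2, V=0) weight 1/1620
  (Y=2, X=0, Z=0, U=2, W=2, V=0) weight 1/1620
  (Y=2, X=0, Z=0, U=3, W=2, V=0) weight 1/1620
  (Y=2, X=0, Z=1, U=0, W=2, V=0) weight 1/405
  (Y=2, X=0, Z=1, U=1, W=2, V=0) weight 1/405
  (Y=2, X=0, Z=1, U=2, W=2, V=0) weight 1/405
  (Y=2, X=0, Z=1, U=3, W=2, V=0) weight 1/405
  (Y=3, X=0, Z=0, U=0, W=1, V=1) weight 1/540
  (Y=4, X=0, Z=0, U=0, W=0, V=0) weight 1/1620
  … 62 more
Group by W:
  weight(W=0) = 1/36
  weight(W=1) = 1/12
  weight(W=2) = 1/36
Total weight = 1/36 + 1/12 + 1/36 = 5/36
P(W=0 | obs) = 1/36 / 5/36 = 1/5
P(W=1 | obs) = 1/12 / 5/36 = 3/5
P(W=2 | obs) = 1/36 / 5/36 = 1/5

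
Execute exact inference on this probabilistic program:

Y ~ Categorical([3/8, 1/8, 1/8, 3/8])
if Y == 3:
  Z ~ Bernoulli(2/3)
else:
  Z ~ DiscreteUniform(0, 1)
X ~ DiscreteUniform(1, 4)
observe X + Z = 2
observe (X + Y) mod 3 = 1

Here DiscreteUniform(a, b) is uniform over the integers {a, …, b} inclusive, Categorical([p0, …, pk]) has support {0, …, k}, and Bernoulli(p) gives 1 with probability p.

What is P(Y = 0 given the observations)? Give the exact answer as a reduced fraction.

Enumerate traces; 3 have nonzero weight after conditioning:
  (Y=0, Z=1, X=1) weight 3/64
  (Y=2, Z=0, X=2) weight 1/64
  (Y=3, Z=1, X=1) weight 1/16
Group by Y:
  weight(Y=0) = 3/64
  weight(Y=2) = 1/64
  weight(Y=3) = 1/16
Total weight = 3/64 + 1/64 + 1/16 = 1/8
P(Y=0 | obs) = 3/64 / 1/8 = 3/8
P(Y=2 | obs) = 1/64 / 1/8 = 1/8
P(Y=3 | obs) = 1/16 / 1/8 = 1/2

P(Y = 0 | obs) = 3/8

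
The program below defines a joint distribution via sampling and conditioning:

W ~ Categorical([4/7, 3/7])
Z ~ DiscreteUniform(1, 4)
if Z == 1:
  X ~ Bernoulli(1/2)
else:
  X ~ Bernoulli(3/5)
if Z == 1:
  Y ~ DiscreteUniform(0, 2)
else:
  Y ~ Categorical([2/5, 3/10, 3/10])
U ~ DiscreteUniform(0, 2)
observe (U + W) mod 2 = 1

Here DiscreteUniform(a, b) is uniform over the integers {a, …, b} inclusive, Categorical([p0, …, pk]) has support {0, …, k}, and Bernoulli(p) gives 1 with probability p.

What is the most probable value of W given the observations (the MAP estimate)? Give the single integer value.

argmax_v P(W = v | obs) = 1

Enumerate traces; 72 have nonzero weight after conditioning:
  (W=0, Z=1, X=0, Y=0, U=1) weight 1/126
  (W=0, Z=1, X=0, Y=1, U=1) weight 1/126
  (W=0, Z=1, X=0, Y=2, U=1) weight 1/126
  (W=0, Z=1, X=1, Y=0, U=1) weight 1/126
  (W=0, Z=1, X=1, Y=1, U=1) weight 1/126
  (W=0, Z=1, X=1, Y=2, U=1) weight 1/126
  (W=0, Z=2, X=0, Y=0, U=1) weight 4/525
  (W=0, Z=2, X=0, Y=1, U=1) weight 1/175
  (W=1, Z=1, X=0, Y=0, U=0) weight 1/168
  … 63 more
Group by W:
  weight(W=0) = 4/21
  weight(W=1) = 2/7
Total weight = 4/21 + 2/7 = 10/21
P(W=0 | obs) = 4/21 / 10/21 = 2/5
P(W=1 | obs) = 2/7 / 10/21 = 3/5
argmax = 1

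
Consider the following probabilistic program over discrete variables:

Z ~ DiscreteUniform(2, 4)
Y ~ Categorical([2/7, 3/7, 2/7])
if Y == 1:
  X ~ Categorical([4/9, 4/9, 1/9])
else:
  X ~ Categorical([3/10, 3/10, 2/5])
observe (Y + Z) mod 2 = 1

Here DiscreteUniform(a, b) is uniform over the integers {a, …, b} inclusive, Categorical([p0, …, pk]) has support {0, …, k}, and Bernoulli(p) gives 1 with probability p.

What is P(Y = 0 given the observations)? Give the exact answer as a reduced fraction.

P(Y = 0 | obs) = 1/5

Enumerate traces; 12 have nonzero weight after conditioning:
  (Z=2, Y=1, X=0) weight 4/63
  (Z=2, Y=1, X=1) weight 4/63
  (Z=2, Y=1, X=2) weight 1/63
  (Z=3, Y=0, X=0) weight 1/35
  (Z=3, Y=0, X=1) weight 1/35
  (Z=3, Y=0, X=2) weight 4/105
  (Z=3, Y=2, X=0) weight 1/35
  (Z=3, Y=2, X=1) weight 1/35
  … 4 more
Group by Y:
  weight(Y=0) = 2/21
  weight(Y=1) = 2/7
  weight(Y=2) = 2/21
Total weight = 2/21 + 2/7 + 2/21 = 10/21
P(Y=0 | obs) = 2/21 / 10/21 = 1/5
P(Y=1 | obs) = 2/7 / 10/21 = 3/5
P(Y=2 | obs) = 2/21 / 10/21 = 1/5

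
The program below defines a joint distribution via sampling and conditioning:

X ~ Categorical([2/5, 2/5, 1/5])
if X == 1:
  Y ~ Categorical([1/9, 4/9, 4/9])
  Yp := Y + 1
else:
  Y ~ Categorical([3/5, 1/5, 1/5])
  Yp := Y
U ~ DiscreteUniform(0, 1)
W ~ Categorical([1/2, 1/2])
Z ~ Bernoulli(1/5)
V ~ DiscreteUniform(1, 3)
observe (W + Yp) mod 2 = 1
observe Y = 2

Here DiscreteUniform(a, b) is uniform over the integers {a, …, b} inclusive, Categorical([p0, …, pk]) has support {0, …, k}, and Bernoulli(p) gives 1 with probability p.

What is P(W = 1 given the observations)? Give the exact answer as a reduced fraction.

Enumerate traces; 36 have nonzero weight after conditioning:
  (X=0, Y=2, U=0, W=1, Z=0, V=1) weight 2/375
  (X=0, Y=2, U=0, W=1, Z=0, V=2) weight 2/375
  (X=0, Y=2, U=0, W=1, Z=0, V=3) weight 2/375
  (X=0, Y=2, U=0, W=1, Z=1, V=1) weight 1/750
  (X=0, Y=2, U=0, W=1, Z=1, V=2) weight 1/750
  (X=0, Y=2, U=0, W=1, Z=1, V=3) weight 1/750
  (X=0, Y=2, U=1, W=1, Z=0, V=1) weight 2/375
  (X=0, Y=2, U=1, W=1, Z=0, V=2) weight 2/375
  (X=1, Y=2, U=0, W=0, Z=0, V=1) weight 8/675
  … 27 more
Group by W:
  weight(W=0) = 4/45
  weight(W=1) = 3/50
Total weight = 4/45 + 3/50 = 67/450
P(W=0 | obs) = 4/45 / 67/450 = 40/67
P(W=1 | obs) = 3/50 / 67/450 = 27/67

P(W = 1 | obs) = 27/67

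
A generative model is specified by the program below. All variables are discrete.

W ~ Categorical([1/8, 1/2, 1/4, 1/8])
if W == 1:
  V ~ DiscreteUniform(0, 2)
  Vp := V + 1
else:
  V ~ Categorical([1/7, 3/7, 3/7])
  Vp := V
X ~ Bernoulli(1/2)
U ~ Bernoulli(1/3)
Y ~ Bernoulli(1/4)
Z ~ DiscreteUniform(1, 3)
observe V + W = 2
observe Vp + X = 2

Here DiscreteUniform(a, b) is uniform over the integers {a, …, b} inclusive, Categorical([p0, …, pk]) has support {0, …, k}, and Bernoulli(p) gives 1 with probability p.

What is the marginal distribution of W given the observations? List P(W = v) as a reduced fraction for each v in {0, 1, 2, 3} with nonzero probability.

P(W=0) = 9/37, P(W=1) = 28/37

Enumerate traces; 24 have nonzero weight after conditioning:
  (W=0, V=2, X=0, U=0, Y=0, Z=1) weight 1/224
  (W=0, V=2, X=0, U=0, Y=0, Z=2) weight 1/224
  (W=0, V=2, X=0, U=0, Y=0, Z=3) weight 1/224
  (W=0, V=2, X=0, U=0, Y=1, Z=1) weight 1/672
  (W=0, V=2, X=0, U=0, Y=1, Z=2) weight 1/672
  (W=0, V=2, X=0, U=0, Y=1, Z=3) weight 1/672
  (W=0, V=2, X=0, U=1, Y=0, Z=1) weight 1/448
  (W=0, V=2, X=0, U=1, Y=0, Z=2) weight 1/448
  (W=1, V=1, X=0, U=0, Y=0, Z=1) weight 1/72
  … 15 more
Group by W:
  weight(W=0) = 3/112
  weight(W=1) = 1/12
Total weight = 3/112 + 1/12 = 37/336
P(W=0 | obs) = 3/112 / 37/336 = 9/37
P(W=1 | obs) = 1/12 / 37/336 = 28/37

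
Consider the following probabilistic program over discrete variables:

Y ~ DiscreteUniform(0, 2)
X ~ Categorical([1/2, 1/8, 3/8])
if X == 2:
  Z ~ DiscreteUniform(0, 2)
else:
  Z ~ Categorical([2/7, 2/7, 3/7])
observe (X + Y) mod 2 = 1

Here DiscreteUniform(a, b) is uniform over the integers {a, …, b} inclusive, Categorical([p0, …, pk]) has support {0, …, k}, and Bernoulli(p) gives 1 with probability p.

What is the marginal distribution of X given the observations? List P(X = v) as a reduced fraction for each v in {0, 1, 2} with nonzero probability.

P(X=0) = 4/9, P(X=1) = 2/9, P(X=2) = 1/3

Enumerate traces; 12 have nonzero weight after conditioning:
  (Y=0, X=1, Z=0) weight 1/84
  (Y=0, X=1, Z=1) weight 1/84
  (Y=0, X=1, Z=2) weight 1/56
  (Y=1, X=0, Z=0) weight 1/21
  (Y=1, X=0, Z=1) weight 1/21
  (Y=1, X=0, Z=2) weight 1/14
  (Y=1, X=2, Z=0) weight 1/24
  (Y=1, X=2, Z=1) weight 1/24
  … 4 more
Group by X:
  weight(X=0) = 1/6
  weight(X=1) = 1/12
  weight(X=2) = 1/8
Total weight = 1/6 + 1/12 + 1/8 = 3/8
P(X=0 | obs) = 1/6 / 3/8 = 4/9
P(X=1 | obs) = 1/12 / 3/8 = 2/9
P(X=2 | obs) = 1/8 / 3/8 = 1/3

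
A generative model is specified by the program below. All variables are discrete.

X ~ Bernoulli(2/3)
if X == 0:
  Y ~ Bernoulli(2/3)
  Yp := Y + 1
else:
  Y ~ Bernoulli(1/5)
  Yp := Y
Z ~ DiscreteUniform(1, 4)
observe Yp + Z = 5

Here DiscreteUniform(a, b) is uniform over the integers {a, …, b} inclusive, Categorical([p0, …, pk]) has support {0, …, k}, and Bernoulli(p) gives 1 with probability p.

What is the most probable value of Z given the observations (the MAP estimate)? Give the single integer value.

argmax_v P(Z = v | obs) = 4

Enumerate traces; 3 have nonzero weight after conditioning:
  (X=0, Y=0, Z=4) weight 1/36
  (X=0, Y=1, Z=3) weight 1/18
  (X=1, Y=1, Z=4) weight 1/30
Group by Z:
  weight(Z=3) = 1/18
  weight(Z=4) = 11/180
Total weight = 1/18 + 11/180 = 7/60
P(Z=3 | obs) = 1/18 / 7/60 = 10/21
P(Z=4 | obs) = 11/180 / 7/60 = 11/21
argmax = 4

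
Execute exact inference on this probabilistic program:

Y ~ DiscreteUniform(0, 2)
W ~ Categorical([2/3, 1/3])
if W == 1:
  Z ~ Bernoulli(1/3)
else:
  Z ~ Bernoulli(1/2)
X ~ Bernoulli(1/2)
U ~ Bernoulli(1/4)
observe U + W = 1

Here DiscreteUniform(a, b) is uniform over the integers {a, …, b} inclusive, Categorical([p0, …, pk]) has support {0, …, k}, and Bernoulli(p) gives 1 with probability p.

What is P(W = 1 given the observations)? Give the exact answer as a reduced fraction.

P(W = 1 | obs) = 3/5

Enumerate traces; 24 have nonzero weight after conditioning:
  (Y=0, W=0, Z=0, X=0, U=1) weight 1/72
  (Y=0, W=0, Z=0, X=1, U=1) weight 1/72
  (Y=0, W=0, Z=1, X=0, U=1) weight 1/72
  (Y=0, W=0, Z=1, X=1, U=1) weight 1/72
  (Y=0, W=1, Z=0, X=0, U=0) weight 1/36
  (Y=0, W=1, Z=0, X=1, U=0) weight 1/36
  (Y=0, W=1, Z=1, X=0, U=0) weight 1/72
  (Y=0, W=1, Z=1, X=1, U=0) weight 1/72
  … 16 more
Group by W:
  weight(W=0) = 1/6
  weight(W=1) = 1/4
Total weight = 1/6 + 1/4 = 5/12
P(W=0 | obs) = 1/6 / 5/12 = 2/5
P(W=1 | obs) = 1/4 / 5/12 = 3/5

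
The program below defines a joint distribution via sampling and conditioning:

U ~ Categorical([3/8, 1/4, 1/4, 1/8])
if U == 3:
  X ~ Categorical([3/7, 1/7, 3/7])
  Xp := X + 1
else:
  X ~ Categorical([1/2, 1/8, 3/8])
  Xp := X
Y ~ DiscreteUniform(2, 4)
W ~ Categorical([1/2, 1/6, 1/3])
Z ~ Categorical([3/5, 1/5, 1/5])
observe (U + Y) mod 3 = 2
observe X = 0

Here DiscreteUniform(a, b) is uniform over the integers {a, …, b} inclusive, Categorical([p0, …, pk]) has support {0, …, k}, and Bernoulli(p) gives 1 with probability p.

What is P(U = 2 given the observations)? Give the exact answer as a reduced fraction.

Enumerate traces; 36 have nonzero weight after conditioning:
  (U=0, X=0, Y=2, W=0, Z=0) weight 3/160
  (U=0, X=0, Y=2, W=0, Z=1) weight 1/160
  (U=0, X=0, Y=2, W=0, Z=2) weight 1/160
  (U=0, X=0, Y=2, W=1, Z=0) weight 1/160
  (U=0, X=0, Y=2, W=1, Z=1) weight 1/480
  (U=0, X=0, Y=2, W=1, Z=2) weight 1/480
  (U=0, X=0, Y=2, W=2, Z=0) weight 1/80
  (U=0, X=0, Y=2, W=2, Z=1) weight 1/240
  (U=1, X=0, Y=4, W=0, Z=0) weight 1/80
  (U=2, X=0, Y=3, W=0, Z=0) weight 1/80
  … 26 more
Group by U:
  weight(U=0) = 1/16
  weight(U=1) = 1/24
  weight(U=2) = 1/24
  weight(U=3) = 1/56
Total weight = 1/16 + 1/24 + 1/24 + 1/56 = 55/336
P(U=0 | obs) = 1/16 / 55/336 = 21/55
P(U=1 | obs) = 1/24 / 55/336 = 14/55
P(U=2 | obs) = 1/24 / 55/336 = 14/55
P(U=3 | obs) = 1/56 / 55/336 = 6/55

P(U = 2 | obs) = 14/55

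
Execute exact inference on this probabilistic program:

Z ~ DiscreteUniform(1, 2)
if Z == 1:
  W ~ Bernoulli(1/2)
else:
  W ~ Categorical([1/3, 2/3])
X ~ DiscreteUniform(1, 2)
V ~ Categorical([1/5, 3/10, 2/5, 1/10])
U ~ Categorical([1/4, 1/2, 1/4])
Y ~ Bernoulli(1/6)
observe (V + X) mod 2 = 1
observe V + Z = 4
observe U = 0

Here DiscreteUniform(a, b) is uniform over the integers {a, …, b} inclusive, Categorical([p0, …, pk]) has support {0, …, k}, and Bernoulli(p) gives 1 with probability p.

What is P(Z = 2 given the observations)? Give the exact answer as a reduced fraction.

Enumerate traces; 8 have nonzero weight after conditioning:
  (Z=1, W=0, X=2, V=3, U=0, Y=0) weight 1/384
  (Z=1, W=0, X=2, V=3, U=0, Y=1) weight 1/1920
  (Z=1, W=1, X=2, V=3, U=0, Y=0) weight 1/384
  (Z=1, W=1, X=2, V=3, U=0, Y=1) weight 1/1920
  (Z=2, W=0, X=1, V=2, U=0, Y=0) weight 1/144
  (Z=2, W=0, X=1, V=2, U=0, Y=1) weight 1/720
  (Z=2, W=1, X=1, V=2, U=0, Y=0) weight 1/72
  (Z=2, W=1, X=1, V=2, U=0, Y=1) weight 1/360
Group by Z:
  weight(Z=1) = 1/160
  weight(Z=2) = 1/40
Total weight = 1/160 + 1/40 = 1/32
P(Z=1 | obs) = 1/160 / 1/32 = 1/5
P(Z=2 | obs) = 1/40 / 1/32 = 4/5

P(Z = 2 | obs) = 4/5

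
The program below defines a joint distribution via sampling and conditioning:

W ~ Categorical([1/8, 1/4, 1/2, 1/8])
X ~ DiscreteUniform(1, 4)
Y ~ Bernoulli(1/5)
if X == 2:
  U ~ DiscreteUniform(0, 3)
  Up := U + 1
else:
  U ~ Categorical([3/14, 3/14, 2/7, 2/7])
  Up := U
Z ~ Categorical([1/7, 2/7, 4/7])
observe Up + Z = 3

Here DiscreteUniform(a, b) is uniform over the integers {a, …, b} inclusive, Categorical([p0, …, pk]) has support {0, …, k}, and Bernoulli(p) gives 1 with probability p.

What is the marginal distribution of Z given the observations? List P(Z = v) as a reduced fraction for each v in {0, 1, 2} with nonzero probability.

Enumerate traces; 96 have nonzero weight after conditioning:
  (W=0, X=1, Y=0, U=1, Z=2) weight 3/980
  (W=0, X=1, Y=0, U=2, Z=1) weight 1/490
  (W=0, X=1, Y=0, U=3, Z=0) weight 1/980
  (W=0, X=1, Y=1, U=1, Z=2) weight 3/3920
  (W=0, X=1, Y=1, U=2, Z=1) weight 1/1960
  (W=0, X=1, Y=1, U=3, Z=0) weight 1/3920
  (W=0, X=2, Y=0, U=0, Z=2) weight 1/280
  (W=0, X=2, Y=0, U=1, Z=1) weight 1/560
  … 88 more
Group by Z:
  weight(Z=0) = 31/784
  weight(Z=1) = 31/392
  weight(Z=2) = 25/196
Total weight = 31/784 + 31/392 + 25/196 = 193/784
P(Z=0 | obs) = 31/784 / 193/784 = 31/193
P(Z=1 | obs) = 31/392 / 193/784 = 62/193
P(Z=2 | obs) = 25/196 / 193/784 = 100/193

P(Z=0) = 31/193, P(Z=1) = 62/193, P(Z=2) = 100/193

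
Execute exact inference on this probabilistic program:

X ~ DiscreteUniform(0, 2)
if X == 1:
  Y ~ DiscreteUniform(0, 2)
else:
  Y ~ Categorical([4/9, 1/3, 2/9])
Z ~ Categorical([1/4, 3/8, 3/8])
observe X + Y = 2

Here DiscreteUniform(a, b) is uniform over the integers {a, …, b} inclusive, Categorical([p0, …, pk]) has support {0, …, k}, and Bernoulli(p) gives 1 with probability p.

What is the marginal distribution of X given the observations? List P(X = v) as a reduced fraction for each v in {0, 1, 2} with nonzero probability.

Enumerate traces; 9 have nonzero weight after conditioning:
  (X=0, Y=2, Z=0) weight 1/54
  (X=0, Y=2, Z=1) weight 1/36
  (X=0, Y=2, Z=2) weight 1/36
  (X=1, Y=1, Z=0) weight 1/36
  (X=1, Y=1, Z=1) weight 1/24
  (X=1, Y=1, Z=2) weight 1/24
  (X=2, Y=0, Z=0) weight 1/27
  (X=2, Y=0, Z=1) weight 1/18
  … 1 more
Group by X:
  weight(X=0) = 2/27
  weight(X=1) = 1/9
  weight(X=2) = 4/27
Total weight = 2/27 + 1/9 + 4/27 = 1/3
P(X=0 | obs) = 2/27 / 1/3 = 2/9
P(X=1 | obs) = 1/9 / 1/3 = 1/3
P(X=2 | obs) = 4/27 / 1/3 = 4/9

P(X=0) = 2/9, P(X=1) = 1/3, P(X=2) = 4/9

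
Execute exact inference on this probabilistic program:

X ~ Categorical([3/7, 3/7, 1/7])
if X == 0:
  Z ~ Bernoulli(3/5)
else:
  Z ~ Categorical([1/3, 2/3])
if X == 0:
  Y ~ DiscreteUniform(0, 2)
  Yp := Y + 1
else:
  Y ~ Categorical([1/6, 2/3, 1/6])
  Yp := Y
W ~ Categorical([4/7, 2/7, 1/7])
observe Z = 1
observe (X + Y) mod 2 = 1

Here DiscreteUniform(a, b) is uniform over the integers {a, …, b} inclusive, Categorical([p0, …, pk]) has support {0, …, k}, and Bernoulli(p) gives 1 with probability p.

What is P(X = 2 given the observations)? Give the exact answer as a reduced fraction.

Enumerate traces; 12 have nonzero weight after conditioning:
  (X=0, Z=1, Y=1, W=0) weight 12/245
  (X=0, Z=1, Y=1, W=1) weight 6/245
  (X=0, Z=1, Y=1, W=2) weight 3/245
  (X=1, Z=1, Y=0, W=0) weight 4/147
  (X=1, Z=1, Y=0, W=1) weight 2/147
  (X=1, Z=1, Y=0, W=2) weight 1/147
  (X=1, Z=1, Y=2, W=0) weight 4/147
  (X=1, Z=1, Y=2, W=1) weight 2/147
  (X=2, Z=1, Y=1, W=0) weight 16/441
  … 3 more
Group by X:
  weight(X=0) = 3/35
  weight(X=1) = 2/21
  weight(X=2) = 4/63
Total weight = 3/35 + 2/21 + 4/63 = 11/45
P(X=0 | obs) = 3/35 / 11/45 = 27/77
P(X=1 | obs) = 2/21 / 11/45 = 30/77
P(X=2 | obs) = 4/63 / 11/45 = 20/77

P(X = 2 | obs) = 20/77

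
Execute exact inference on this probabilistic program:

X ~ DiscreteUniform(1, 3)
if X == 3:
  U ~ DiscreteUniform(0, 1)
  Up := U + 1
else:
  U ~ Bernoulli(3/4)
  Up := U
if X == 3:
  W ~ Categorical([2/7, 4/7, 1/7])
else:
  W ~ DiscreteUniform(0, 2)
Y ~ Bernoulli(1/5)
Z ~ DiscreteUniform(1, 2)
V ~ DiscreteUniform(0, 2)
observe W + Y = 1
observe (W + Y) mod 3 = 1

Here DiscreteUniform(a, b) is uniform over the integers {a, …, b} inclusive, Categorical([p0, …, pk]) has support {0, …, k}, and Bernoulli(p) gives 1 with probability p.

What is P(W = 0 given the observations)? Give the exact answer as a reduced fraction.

Enumerate traces; 72 have nonzero weight after conditioning:
  (X=1, U=0, W=0, Y=1, Z=1, V=0) weight 1/1080
  (X=1, U=0, W=0, Y=1, Z=1, V=1) weight 1/1080
  (X=1, U=0, W=0, Y=1, Z=1, V=2) weight 1/1080
  (X=1, U=0, W=0, Y=1, Z=2, V=0) weight 1/1080
  (X=1, U=0, W=0, Y=1, Z=2, V=1) weight 1/1080
  (X=1, U=0, W=0, Y=1, Z=2, V=2) weight 1/1080
  (X=1, U=0, W=1, Y=0, Z=1, V=0) weight 1/270
  (X=1, U=0, W=1, Y=0, Z=1, V=1) weight 1/270
  … 64 more
Group by W:
  weight(W=0) = 4/63
  weight(W=1) = 104/315
Total weight = 4/63 + 104/315 = 124/315
P(W=0 | obs) = 4/63 / 124/315 = 5/31
P(W=1 | obs) = 104/315 / 124/315 = 26/31

P(W = 0 | obs) = 5/31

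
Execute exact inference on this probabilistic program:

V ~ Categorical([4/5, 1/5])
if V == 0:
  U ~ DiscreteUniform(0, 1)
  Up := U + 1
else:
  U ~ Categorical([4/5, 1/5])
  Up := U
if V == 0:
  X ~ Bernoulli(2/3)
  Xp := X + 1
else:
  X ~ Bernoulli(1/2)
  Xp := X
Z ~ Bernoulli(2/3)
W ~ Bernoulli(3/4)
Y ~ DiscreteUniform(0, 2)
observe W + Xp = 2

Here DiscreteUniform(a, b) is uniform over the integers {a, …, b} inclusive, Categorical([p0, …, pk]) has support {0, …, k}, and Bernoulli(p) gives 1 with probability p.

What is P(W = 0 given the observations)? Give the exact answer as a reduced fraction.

Enumerate traces; 36 have nonzero weight after conditioning:
  (V=0, U=0, X=0, Z=0, W=1, Y=0) weight 1/90
  (V=0, U=0, X=0, Z=0, W=1, Y=1) weight 1/90
  (V=0, U=0, X=0, Z=0, W=1, Y=2) weight 1/90
  (V=0, U=0, X=0, Z=1, W=1, Y=0) weight 1/45
  (V=0, U=0, X=0, Z=1, W=1, Y=1) weight 1/45
  (V=0, U=0, X=0, Z=1, W=1, Y=2) weight 1/45
  (V=0, U=0, X=1, Z=0, W=0, Y=0) weight 1/135
  (V=0, U=0, X=1, Z=0, W=0, Y=1) weight 1/135
  … 28 more
Group by W:
  weight(W=0) = 2/15
  weight(W=1) = 11/40
Total weight = 2/15 + 11/40 = 49/120
P(W=0 | obs) = 2/15 / 49/120 = 16/49
P(W=1 | obs) = 11/40 / 49/120 = 33/49

P(W = 0 | obs) = 16/49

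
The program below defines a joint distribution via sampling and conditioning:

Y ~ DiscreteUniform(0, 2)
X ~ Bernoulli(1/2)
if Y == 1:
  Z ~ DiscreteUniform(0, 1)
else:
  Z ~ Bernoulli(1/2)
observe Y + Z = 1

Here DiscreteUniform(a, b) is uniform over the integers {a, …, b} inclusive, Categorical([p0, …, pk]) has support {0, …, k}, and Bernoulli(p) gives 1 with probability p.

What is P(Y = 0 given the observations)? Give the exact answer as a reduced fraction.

Enumerate traces; 4 have nonzero weight after conditioning:
  (Y=0, X=0, Z=1) weight 1/12
  (Y=0, X=1, Z=1) weight 1/12
  (Y=1, X=0, Z=0) weight 1/12
  (Y=1, X=1, Z=0) weight 1/12
Group by Y:
  weight(Y=0) = 1/6
  weight(Y=1) = 1/6
Total weight = 1/6 + 1/6 = 1/3
P(Y=0 | obs) = 1/6 / 1/3 = 1/2
P(Y=1 | obs) = 1/6 / 1/3 = 1/2

P(Y = 0 | obs) = 1/2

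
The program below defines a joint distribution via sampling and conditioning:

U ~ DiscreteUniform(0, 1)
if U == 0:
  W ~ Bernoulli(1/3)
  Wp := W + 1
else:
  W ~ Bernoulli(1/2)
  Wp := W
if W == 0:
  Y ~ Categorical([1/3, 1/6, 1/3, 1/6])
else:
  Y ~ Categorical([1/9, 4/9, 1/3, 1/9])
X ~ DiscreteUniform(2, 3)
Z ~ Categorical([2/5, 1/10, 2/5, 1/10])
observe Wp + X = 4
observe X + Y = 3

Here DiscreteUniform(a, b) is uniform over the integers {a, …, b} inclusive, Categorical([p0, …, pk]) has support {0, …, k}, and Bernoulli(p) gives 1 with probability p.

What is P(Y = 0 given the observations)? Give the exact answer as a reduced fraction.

Enumerate traces; 12 have nonzero weight after conditioning:
  (U=0, W=0, Y=0, X=3, Z=0) weight 1/45
  (U=0, W=0, Y=0, X=3, Z=1) weight 1/180
  (U=0, W=0, Y=0, X=3, Z=2) weight 1/45
  (U=0, W=0, Y=0, X=3, Z=3) weight 1/180
  (U=0, W=1, Y=1, X=2, Z=0) weight 2/135
  (U=0, W=1, Y=1, X=2, Z=1) weight 1/270
  (U=0, W=1, Y=1, X=2, Z=2) weight 2/135
  (U=0, W=1, Y=1, X=2, Z=3) weight 1/270
  … 4 more
Group by Y:
  weight(Y=0) = 5/72
  weight(Y=1) = 1/27
Total weight = 5/72 + 1/27 = 23/216
P(Y=0 | obs) = 5/72 / 23/216 = 15/23
P(Y=1 | obs) = 1/27 / 23/216 = 8/23

P(Y = 0 | obs) = 15/23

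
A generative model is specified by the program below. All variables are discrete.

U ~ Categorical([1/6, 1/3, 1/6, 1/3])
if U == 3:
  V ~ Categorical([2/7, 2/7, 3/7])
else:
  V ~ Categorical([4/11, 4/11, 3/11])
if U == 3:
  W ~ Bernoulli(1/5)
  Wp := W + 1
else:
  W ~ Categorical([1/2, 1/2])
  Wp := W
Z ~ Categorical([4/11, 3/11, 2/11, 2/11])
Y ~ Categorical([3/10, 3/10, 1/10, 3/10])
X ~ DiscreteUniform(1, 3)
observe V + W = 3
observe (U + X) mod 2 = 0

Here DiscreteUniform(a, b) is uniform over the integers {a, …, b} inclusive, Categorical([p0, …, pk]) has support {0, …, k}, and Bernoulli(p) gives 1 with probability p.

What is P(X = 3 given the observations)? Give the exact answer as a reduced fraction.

P(X = 3 | obs) = 57/149

Enumerate traces; 96 have nonzero weight after conditioning:
  (U=0, V=2, W=1, Z=0, Y=0, X=2) weight 1/1210
  (U=0, V=2, W=1, Z=0, Y=1, X=2) weight 1/1210
  (U=0, V=2, W=1, Z=0, Y=2, X=2) weight 1/3630
  (U=0, V=2, W=1, Z=0, Y=3, X=2) weight 1/1210
  (U=0, V=2, W=1, Z=1, Y=0, X=2) weight 3/4840
  (U=0, V=2, W=1, Z=1, Y=1, X=2) weight 3/4840
  (U=0, V=2, W=1, Z=1, Y=2, X=2) weight 1/4840
  (U=0, V=2, W=1, Z=1, Y=3, X=2) weight 3/4840
  (U=1, V=2, W=1, Z=0, Y=0, X=1) weight 1/605
  (U=1, V=2, W=1, Z=0, Y=0, X=3) weight 1/605
  … 86 more
Group by X:
  weight(X=1) = 19/770
  weight(X=2) = 1/66
  weight(X=3) = 19/770
Total weight = 19/770 + 1/66 + 19/770 = 149/2310
P(X=1 | obs) = 19/770 / 149/2310 = 57/149
P(X=2 | obs) = 1/66 / 149/2310 = 35/149
P(X=3 | obs) = 19/770 / 149/2310 = 57/149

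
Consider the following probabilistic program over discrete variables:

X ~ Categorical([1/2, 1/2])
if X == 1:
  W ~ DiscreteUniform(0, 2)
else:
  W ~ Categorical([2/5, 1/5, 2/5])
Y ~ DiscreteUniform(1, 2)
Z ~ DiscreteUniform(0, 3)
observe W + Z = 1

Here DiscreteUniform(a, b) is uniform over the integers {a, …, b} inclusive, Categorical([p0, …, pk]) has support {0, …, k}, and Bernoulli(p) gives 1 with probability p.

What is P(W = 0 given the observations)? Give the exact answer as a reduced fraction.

Enumerate traces; 8 have nonzero weight after conditioning:
  (X=0, W=0, Y=1, Z=1) weight 1/40
  (X=0, W=0, Y=2, Z=1) weight 1/40
  (X=0, W=1, Y=1, Z=0) weight 1/80
  (X=0, W=1, Y=2, Z=0) weight 1/80
  (X=1, W=0, Y=1, Z=1) weight 1/48
  (X=1, W=0, Y=2, Z=1) weight 1/48
  (X=1, W=1, Y=1, Z=0) weight 1/48
  (X=1, W=1, Y=2, Z=0) weight 1/48
Group by W:
  weight(W=0) = 11/120
  weight(W=1) = 1/15
Total weight = 11/120 + 1/15 = 19/120
P(W=0 | obs) = 11/120 / 19/120 = 11/19
P(W=1 | obs) = 1/15 / 19/120 = 8/19

P(W = 0 | obs) = 11/19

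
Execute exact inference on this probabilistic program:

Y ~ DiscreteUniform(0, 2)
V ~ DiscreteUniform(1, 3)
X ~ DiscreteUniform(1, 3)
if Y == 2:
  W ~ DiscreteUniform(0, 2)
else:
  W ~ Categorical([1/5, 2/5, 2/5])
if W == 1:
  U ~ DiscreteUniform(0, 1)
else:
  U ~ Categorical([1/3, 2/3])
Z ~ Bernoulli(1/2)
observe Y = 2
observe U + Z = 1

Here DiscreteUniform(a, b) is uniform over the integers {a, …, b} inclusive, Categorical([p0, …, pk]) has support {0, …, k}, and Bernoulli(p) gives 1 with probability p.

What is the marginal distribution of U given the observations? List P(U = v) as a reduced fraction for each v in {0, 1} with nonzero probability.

Enumerate traces; 54 have nonzero weight after conditioning:
  (Y=2, V=1, X=1, W=0, U=0, Z=1) weight 1/486
  (Y=2, V=1, X=1, W=0, U=1, Z=0) weight 1/243
  (Y=2, V=1, X=1, W=1, U=0, Z=1) weight 1/324
  (Y=2, V=1, X=1, W=1, U=1, Z=0) weight 1/324
  (Y=2, V=1, X=1, W=2, U=0, Z=1) weight 1/486
  (Y=2, V=1, X=1, W=2, U=1, Z=0) weight 1/243
  (Y=2, V=1, X=2, W=0, U=0, Z=1) weight 1/486
  (Y=2, V=1, X=2, W=0, U=1, Z=0) weight 1/243
  … 46 more
Group by U:
  weight(U=0) = 7/108
  weight(U=1) = 11/108
Total weight = 7/108 + 11/108 = 1/6
P(U=0 | obs) = 7/108 / 1/6 = 7/18
P(U=1 | obs) = 11/108 / 1/6 = 11/18

P(U=0) = 7/18, P(U=1) = 11/18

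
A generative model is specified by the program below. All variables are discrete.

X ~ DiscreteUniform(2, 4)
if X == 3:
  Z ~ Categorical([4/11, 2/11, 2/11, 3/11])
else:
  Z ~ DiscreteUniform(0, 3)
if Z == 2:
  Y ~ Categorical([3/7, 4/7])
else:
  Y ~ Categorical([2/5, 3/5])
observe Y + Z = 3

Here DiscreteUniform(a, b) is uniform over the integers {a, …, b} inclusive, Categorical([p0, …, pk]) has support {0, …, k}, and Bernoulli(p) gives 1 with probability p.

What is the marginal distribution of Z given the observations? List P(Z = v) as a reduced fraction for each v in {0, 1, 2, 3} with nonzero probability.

P(Z=2) = 150/269, P(Z=3) = 119/269

Enumerate traces; 6 have nonzero weight after conditioning:
  (X=2, Z=2, Y=1) weight 1/21
  (X=2, Z=3, Y=0) weight 1/30
  (X=3, Z=2, Y=1) weight 8/231
  (X=3, Z=3, Y=0) weight 2/55
  (X=4, Z=2, Y=1) weight 1/21
  (X=4, Z=3, Y=0) weight 1/30
Group by Z:
  weight(Z=2) = 10/77
  weight(Z=3) = 17/165
Total weight = 10/77 + 17/165 = 269/1155
P(Z=2 | obs) = 10/77 / 269/1155 = 150/269
P(Z=3 | obs) = 17/165 / 269/1155 = 119/269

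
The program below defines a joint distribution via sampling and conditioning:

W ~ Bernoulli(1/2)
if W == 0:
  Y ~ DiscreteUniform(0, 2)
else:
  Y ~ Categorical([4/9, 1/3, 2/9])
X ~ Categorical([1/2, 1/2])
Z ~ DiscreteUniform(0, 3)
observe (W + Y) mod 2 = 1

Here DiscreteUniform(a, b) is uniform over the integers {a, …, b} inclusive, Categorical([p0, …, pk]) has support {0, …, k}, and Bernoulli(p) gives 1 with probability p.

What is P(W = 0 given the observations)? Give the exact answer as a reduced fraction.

Enumerate traces; 24 have nonzero weight after conditioning:
  (W=0, Y=1, X=0, Z=0) weight 1/48
  (W=0, Y=1, X=0, Z=1) weight 1/48
  (W=0, Y=1, X=0, Z=2) weight 1/48
  (W=0, Y=1, X=0, Z=3) weight 1/48
  (W=0, Y=1, X=1, Z=0) weight 1/48
  (W=0, Y=1, X=1, Z=1) weight 1/48
  (W=0, Y=1, X=1, Z=2) weight 1/48
  (W=0, Y=1, X=1, Z=3) weight 1/48
  (W=1, Y=0, X=0, Z=0) weight 1/36
  … 15 more
Group by W:
  weight(W=0) = 1/6
  weight(W=1) = 1/3
Total weight = 1/6 + 1/3 = 1/2
P(W=0 | obs) = 1/6 / 1/2 = 1/3
P(W=1 | obs) = 1/3 / 1/2 = 2/3

P(W = 0 | obs) = 1/3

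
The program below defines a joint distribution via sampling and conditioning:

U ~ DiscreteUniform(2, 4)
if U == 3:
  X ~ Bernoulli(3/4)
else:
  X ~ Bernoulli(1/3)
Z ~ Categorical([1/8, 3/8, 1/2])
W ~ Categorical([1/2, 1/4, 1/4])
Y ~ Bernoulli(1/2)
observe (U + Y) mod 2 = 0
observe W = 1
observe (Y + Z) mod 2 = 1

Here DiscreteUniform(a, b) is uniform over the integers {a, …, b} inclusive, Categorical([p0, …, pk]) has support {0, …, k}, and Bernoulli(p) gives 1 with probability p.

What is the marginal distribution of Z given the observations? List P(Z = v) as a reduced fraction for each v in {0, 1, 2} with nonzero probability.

Enumerate traces; 8 have nonzero weight after conditioning:
  (U=2, X=0, Z=1, W=1, Y=0) weight 1/96
  (U=2, X=1, Z=1, W=1, Y=0) weight 1/192
  (U=3, X=0, Z=0, W=1, Y=1) weight 1/768
  (U=3, X=0, Z=2, W=1, Y=1) weight 1/192
  (U=3, X=1, Z=0, W=1, Y=1) weight 1/256
  (U=3, X=1, Z=2, W=1, Y=1) weight 1/64
  (U=4, X=0, Z=1, W=1, Y=0) weight 1/96
  (U=4, X=1, Z=1, W=1, Y=0) weight 1/192
Group by Z:
  weight(Z=0) = 1/192
  weight(Z=1) = 1/32
  weight(Z=2) = 1/48
Total weight = 1/192 + 1/32 + 1/48 = 11/192
P(Z=0 | obs) = 1/192 / 11/192 = 1/11
P(Z=1 | obs) = 1/32 / 11/192 = 6/11
P(Z=2 | obs) = 1/48 / 11/192 = 4/11

P(Z=0) = 1/11, P(Z=1) = 6/11, P(Z=2) = 4/11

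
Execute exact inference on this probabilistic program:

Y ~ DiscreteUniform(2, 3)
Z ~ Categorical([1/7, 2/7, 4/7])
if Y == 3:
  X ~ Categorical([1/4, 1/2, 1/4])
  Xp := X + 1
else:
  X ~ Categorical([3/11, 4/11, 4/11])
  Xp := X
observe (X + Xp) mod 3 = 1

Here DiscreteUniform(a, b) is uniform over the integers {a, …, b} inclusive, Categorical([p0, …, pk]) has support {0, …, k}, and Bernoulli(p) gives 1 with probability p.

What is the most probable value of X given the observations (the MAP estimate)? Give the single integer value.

Enumerate traces; 6 have nonzero weight after conditioning:
  (Y=2, Z=0, X=2) weight 2/77
  (Y=2, Z=1, X=2) weight 4/77
  (Y=2, Z=2, X=2) weight 8/77
  (Y=3, Z=0, X=0) weight 1/56
  (Y=3, Z=1, X=0) weight 1/28
  (Y=3, Z=2, X=0) weight 1/14
Group by X:
  weight(X=0) = 1/8
  weight(X=2) = 2/11
Total weight = 1/8 + 2/11 = 27/88
P(X=0 | obs) = 1/8 / 27/88 = 11/27
P(X=2 | obs) = 2/11 / 27/88 = 16/27
argmax = 2

argmax_v P(X = v | obs) = 2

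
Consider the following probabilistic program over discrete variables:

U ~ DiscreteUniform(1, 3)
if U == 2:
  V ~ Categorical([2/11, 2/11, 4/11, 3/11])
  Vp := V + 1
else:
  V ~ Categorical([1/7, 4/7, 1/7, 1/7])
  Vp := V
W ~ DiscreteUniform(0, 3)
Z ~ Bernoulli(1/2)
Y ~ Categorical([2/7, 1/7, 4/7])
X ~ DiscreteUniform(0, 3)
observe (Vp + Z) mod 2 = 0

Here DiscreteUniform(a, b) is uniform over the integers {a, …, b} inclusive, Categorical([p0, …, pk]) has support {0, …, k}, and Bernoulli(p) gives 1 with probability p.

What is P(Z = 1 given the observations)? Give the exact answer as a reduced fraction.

P(Z = 1 | obs) = 152/231

Enumerate traces; 576 have nonzero weight after conditioning:
  (U=1, V=0, W=0, Z=0, Y=0, X=0) weight 1/2352
  (U=1, V=0, W=0, Z=0, Y=0, X=1) weight 1/2352
  (U=1, V=0, W=0, Z=0, Y=0, X=2) weight 1/2352
  (U=1, V=0, W=0, Z=0, Y=0, X=3) weight 1/2352
  (U=1, V=0, W=0, Z=0, Y=1, X=0) weight 1/4704
  (U=1, V=0, W=0, Z=0, Y=1, X=1) weight 1/4704
  (U=1, V=0, W=0, Z=0, Y=1, X=2) weight 1/4704
  (U=1, V=0, W=0, Z=0, Y=1, X=3) weight 1/4704
  (U=1, V=1, W=0, Z=1, Y=0, X=0) weight 1/588
  … 567 more
Group by Z:
  weight(Z=0) = 79/462
  weight(Z=1) = 76/231
Total weight = 79/462 + 76/231 = 1/2
P(Z=0 | obs) = 79/462 / 1/2 = 79/231
P(Z=1 | obs) = 76/231 / 1/2 = 152/231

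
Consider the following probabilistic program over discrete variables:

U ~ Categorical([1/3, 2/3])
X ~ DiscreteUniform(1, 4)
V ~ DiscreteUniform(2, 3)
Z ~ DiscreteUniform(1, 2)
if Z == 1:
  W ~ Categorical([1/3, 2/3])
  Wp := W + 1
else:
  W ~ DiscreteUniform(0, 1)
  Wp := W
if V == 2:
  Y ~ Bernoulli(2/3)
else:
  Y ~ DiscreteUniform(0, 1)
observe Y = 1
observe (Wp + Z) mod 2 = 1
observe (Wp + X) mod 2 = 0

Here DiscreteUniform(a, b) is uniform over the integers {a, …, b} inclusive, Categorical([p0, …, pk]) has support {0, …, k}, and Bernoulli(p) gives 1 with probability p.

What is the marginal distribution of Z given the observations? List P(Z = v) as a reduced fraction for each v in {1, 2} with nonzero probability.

Enumerate traces; 16 have nonzero weight after conditioning:
  (U=0, X=1, V=2, Z=2, W=1, Y=1) weight 1/144
  (U=0, X=1, V=3, Z=2, W=1, Y=1) weight 1/192
  (U=0, X=2, V=2, Z=1, W=1, Y=1) weight 1/108
  (U=0, X=2, V=3, Z=1, W=1, Y=1) weight 1/144
  (U=0, X=3, V=2, Z=2, W=1, Y=1) weight 1/144
  (U=0, X=3, V=3, Z=2, W=1, Y=1) weight 1/192
  (U=0, X=4, V=2, Z=1, W=1, Y=1) weight 1/108
  (U=0, X=4, V=3, Z=1, W=1, Y=1) weight 1/144
  … 8 more
Group by Z:
  weight(Z=1) = 7/72
  weight(Z=2) = 7/96
Total weight = 7/72 + 7/96 = 49/288
P(Z=1 | obs) = 7/72 / 49/288 = 4/7
P(Z=2 | obs) = 7/96 / 49/288 = 3/7

P(Z=1) = 4/7, P(Z=2) = 3/7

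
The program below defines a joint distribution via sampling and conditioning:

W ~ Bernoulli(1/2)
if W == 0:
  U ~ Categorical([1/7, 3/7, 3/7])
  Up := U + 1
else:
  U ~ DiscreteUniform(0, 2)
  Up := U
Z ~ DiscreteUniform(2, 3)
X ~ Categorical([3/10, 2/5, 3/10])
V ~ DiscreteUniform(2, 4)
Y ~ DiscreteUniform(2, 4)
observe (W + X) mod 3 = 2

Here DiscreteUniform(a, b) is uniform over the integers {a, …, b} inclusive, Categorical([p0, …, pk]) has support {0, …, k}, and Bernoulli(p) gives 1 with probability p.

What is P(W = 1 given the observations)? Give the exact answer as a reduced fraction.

P(W = 1 | obs) = 4/7

Enumerate traces; 108 have nonzero weight after conditioning:
  (W=0, U=0, Z=2, X=2, V=2, Y=2) weight 1/840
  (W=0, U=0, Z=2, X=2, V=2, Y=3) weight 1/840
  (W=0, U=0, Z=2, X=2, V=2, Y=4) weight 1/840
  (W=0, U=0, Z=2, X=2, V=3, Y=2) weight 1/840
  (W=0, U=0, Z=2, X=2, V=3, Y=3) weight 1/840
  (W=0, U=0, Z=2, X=2, V=3, Y=4) weight 1/840
  (W=0, U=0, Z=2, X=2, V=4, Y=2) weight 1/840
  (W=0, U=0, Z=2, X=2, V=4, Y=3) weight 1/840
  (W=1, U=0, Z=2, X=1, V=2, Y=2) weight 1/270
  … 99 more
Group by W:
  weight(W=0) = 3/20
  weight(W=1) = 1/5
Total weight = 3/20 + 1/5 = 7/20
P(W=0 | obs) = 3/20 / 7/20 = 3/7
P(W=1 | obs) = 1/5 / 7/20 = 4/7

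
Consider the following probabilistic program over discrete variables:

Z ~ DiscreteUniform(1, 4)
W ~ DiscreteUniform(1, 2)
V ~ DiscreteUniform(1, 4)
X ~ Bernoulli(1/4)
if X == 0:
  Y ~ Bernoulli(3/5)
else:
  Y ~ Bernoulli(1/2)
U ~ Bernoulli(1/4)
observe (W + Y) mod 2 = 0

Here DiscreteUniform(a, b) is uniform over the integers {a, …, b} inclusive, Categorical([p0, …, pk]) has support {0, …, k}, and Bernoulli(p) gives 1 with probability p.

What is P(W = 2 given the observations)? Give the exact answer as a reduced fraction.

P(W = 2 | obs) = 17/40

Enumerate traces; 128 have nonzero weight after conditioning:
  (Z=1, W=1, V=1, X=0, Y=1, U=0) weight 27/2560
  (Z=1, W=1, V=1, X=0, Y=1, U=1) weight 9/2560
  (Z=1, W=1, V=1, X=1, Y=1, U=0) weight 3/1024
  (Z=1, W=1, V=1, X=1, Y=1, U=1) weight 1/1024
  (Z=1, W=1, V=2, X=0, Y=1, U=0) weight 27/2560
  (Z=1, W=1, V=2, X=0, Y=1, U=1) weight 9/2560
  (Z=1, W=1, V=2, X=1, Y=1, U=0) weight 3/1024
  (Z=1, W=1, V=2, X=1, Y=1, U=1) weight 1/1024
  (Z=1, W=2, V=1, X=0, Y=0, U=0) weight 9/1280
  … 119 more
Group by W:
  weight(W=1) = 23/80
  weight(W=2) = 17/80
Total weight = 23/80 + 17/80 = 1/2
P(W=1 | obs) = 23/80 / 1/2 = 23/40
P(W=2 | obs) = 17/80 / 1/2 = 17/40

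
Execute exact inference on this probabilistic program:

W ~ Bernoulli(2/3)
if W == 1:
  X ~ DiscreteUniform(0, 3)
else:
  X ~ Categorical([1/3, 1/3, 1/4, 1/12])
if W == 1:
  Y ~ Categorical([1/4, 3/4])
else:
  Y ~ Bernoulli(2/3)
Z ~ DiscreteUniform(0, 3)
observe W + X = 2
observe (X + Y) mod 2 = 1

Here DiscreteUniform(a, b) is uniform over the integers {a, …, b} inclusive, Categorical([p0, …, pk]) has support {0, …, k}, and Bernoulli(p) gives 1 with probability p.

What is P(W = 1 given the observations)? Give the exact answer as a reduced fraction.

Enumerate traces; 8 have nonzero weight after conditioning:
  (W=0, X=2, Y=1, Z=0) weight 1/72
  (W=0, X=2, Y=1, Z=1) weight 1/72
  (W=0, X=2, Y=1, Z=2) weight 1/72
  (W=0, X=2, Y=1, Z=3) weight 1/72
  (W=1, X=1, Y=0, Z=0) weight 1/96
  (W=1, X=1, Y=0, Z=1) weight 1/96
  (W=1, X=1, Y=0, Z=2) weight 1/96
  (W=1, X=1, Y=0, Z=3) weight 1/96
Group by W:
  weight(W=0) = 1/18
  weight(W=1) = 1/24
Total weight = 1/18 + 1/24 = 7/72
P(W=0 | obs) = 1/18 / 7/72 = 4/7
P(W=1 | obs) = 1/24 / 7/72 = 3/7

P(W = 1 | obs) = 3/7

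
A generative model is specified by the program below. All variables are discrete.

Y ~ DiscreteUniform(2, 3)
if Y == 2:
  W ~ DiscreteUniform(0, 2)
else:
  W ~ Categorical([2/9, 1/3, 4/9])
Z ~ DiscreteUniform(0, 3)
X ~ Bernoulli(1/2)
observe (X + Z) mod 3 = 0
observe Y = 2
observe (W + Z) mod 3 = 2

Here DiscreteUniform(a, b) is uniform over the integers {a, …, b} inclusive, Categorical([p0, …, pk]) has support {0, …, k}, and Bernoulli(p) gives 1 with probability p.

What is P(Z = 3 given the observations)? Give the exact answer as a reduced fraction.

P(Z = 3 | obs) = 1/3

Enumerate traces; 3 have nonzero weight after conditioning:
  (Y=2, W=0, Z=2, X=1) weight 1/48
  (Y=2, W=2, Z=0, X=0) weight 1/48
  (Y=2, W=2, Z=3, X=0) weight 1/48
Group by Z:
  weight(Z=0) = 1/48
  weight(Z=2) = 1/48
  weight(Z=3) = 1/48
Total weight = 1/48 + 1/48 + 1/48 = 1/16
P(Z=0 | obs) = 1/48 / 1/16 = 1/3
P(Z=2 | obs) = 1/48 / 1/16 = 1/3
P(Z=3 | obs) = 1/48 / 1/16 = 1/3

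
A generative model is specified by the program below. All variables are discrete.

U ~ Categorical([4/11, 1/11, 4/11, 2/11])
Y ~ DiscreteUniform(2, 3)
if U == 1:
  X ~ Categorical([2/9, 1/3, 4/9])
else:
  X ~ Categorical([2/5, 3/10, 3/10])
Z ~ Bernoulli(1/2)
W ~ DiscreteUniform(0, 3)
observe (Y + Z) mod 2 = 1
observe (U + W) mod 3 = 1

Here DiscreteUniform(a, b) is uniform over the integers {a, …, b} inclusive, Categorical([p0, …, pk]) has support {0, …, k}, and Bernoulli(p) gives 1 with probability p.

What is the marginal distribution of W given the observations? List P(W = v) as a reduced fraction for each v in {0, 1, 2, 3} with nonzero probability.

P(W=0) = 1/12, P(W=1) = 1/2, P(W=2) = 1/3, P(W=3) = 1/12

Enumerate traces; 30 have nonzero weight after conditioning:
  (U=0, Y=2, X=0, Z=1, W=1) weight 1/110
  (U=0, Y=2, X=1, Z=1, W=1) weight 3/440
  (U=0, Y=2, X=2, Z=1, W=1) weight 3/440
  (U=0, Y=3, X=0, Z=0, W=1) weight 1/110
  (U=0, Y=3, X=1, Z=0, W=1) weight 3/440
  (U=0, Y=3, X=2, Z=0, W=1) weight 3/440
  (U=1, Y=2, X=0, Z=1, W=0) weight 1/792
  (U=1, Y=2, X=0, Z=1, W=3) weight 1/792
  (U=2, Y=2, X=0, Z=1, W=2) weight 1/110
  … 21 more
Group by W:
  weight(W=0) = 1/88
  weight(W=1) = 3/44
  weight(W=2) = 1/22
  weight(W=3) = 1/88
Total weight = 1/88 + 3/44 + 1/22 + 1/88 = 3/22
P(W=0 | obs) = 1/88 / 3/22 = 1/12
P(W=1 | obs) = 3/44 / 3/22 = 1/2
P(W=2 | obs) = 1/22 / 3/22 = 1/3
P(W=3 | obs) = 1/88 / 3/22 = 1/12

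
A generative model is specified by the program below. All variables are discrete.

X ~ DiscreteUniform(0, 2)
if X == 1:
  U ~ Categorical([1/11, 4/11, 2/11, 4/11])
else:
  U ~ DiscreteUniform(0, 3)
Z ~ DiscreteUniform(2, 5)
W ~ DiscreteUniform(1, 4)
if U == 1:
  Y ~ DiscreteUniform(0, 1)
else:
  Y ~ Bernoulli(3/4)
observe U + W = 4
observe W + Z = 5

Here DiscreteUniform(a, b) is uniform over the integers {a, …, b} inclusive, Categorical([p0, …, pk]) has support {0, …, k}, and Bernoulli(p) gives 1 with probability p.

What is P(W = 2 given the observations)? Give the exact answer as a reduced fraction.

P(W = 2 | obs) = 15/53

Enumerate traces; 18 have nonzero weight after conditioning:
  (X=0, U=1, Z=2, W=3, Y=0) weight 1/384
  (X=0, U=1, Z=2, W=3, Y=1) weight 1/384
  (X=0, U=2, Z=3, W=2, Y=0) weight 1/768
  (X=0, U=2, Z=3, W=2, Y=1) weight 1/256
  (X=0, U=3, Z=4, W=1, Y=0) weight 1/768
  (X=0, U=3, Z=4, W=1, Y=1) weight 1/256
  (X=1, U=1, Z=2, W=3, Y=0) weight 1/264
  (X=1, U=1, Z=2, W=3, Y=1) weight 1/264
  … 10 more
Group by W:
  weight(W=1) = 19/1056
  weight(W=2) = 5/352
  weight(W=3) = 19/1056
Total weight = 19/1056 + 5/352 + 19/1056 = 53/1056
P(W=1 | obs) = 19/1056 / 53/1056 = 19/53
P(W=2 | obs) = 5/352 / 53/1056 = 15/53
P(W=3 | obs) = 19/1056 / 53/1056 = 19/53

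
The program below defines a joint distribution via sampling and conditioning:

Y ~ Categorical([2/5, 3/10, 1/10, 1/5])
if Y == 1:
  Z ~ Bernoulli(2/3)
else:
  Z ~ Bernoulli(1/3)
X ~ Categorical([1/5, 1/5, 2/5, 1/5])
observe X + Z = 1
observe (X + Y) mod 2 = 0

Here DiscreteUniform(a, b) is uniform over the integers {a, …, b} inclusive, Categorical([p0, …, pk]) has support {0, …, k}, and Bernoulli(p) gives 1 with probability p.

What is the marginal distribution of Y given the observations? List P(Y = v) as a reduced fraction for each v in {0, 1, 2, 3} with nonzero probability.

Enumerate traces; 4 have nonzero weight after conditioning:
  (Y=0, Z=1, X=0) weight 2/75
  (Y=1, Z=0, X=1) weight 1/50
  (Y=2, Z=1, X=0) weight 1/150
  (Y=3, Z=0, X=1) weight 2/75
Group by Y:
  weight(Y=0) = 2/75
  weight(Y=1) = 1/50
  weight(Y=2) = 1/150
  weight(Y=3) = 2/75
Total weight = 2/75 + 1/50 + 1/150 + 2/75 = 2/25
P(Y=0 | obs) = 2/75 / 2/25 = 1/3
P(Y=1 | obs) = 1/50 / 2/25 = 1/4
P(Y=2 | obs) = 1/150 / 2/25 = 1/12
P(Y=3 | obs) = 2/75 / 2/25 = 1/3

P(Y=0) = 1/3, P(Y=1) = 1/4, P(Y=2) = 1/12, P(Y=3) = 1/3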